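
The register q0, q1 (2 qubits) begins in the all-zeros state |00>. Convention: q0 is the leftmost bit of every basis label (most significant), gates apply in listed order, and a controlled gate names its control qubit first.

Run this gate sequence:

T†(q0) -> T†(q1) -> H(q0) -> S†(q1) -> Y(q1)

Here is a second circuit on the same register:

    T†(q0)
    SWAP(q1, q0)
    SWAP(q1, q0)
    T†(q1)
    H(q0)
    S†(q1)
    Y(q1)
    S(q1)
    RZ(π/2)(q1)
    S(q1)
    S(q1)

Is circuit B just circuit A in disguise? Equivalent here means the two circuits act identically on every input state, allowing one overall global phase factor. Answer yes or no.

Yes, they are equivalent — the unitaries differ by at most a global phase.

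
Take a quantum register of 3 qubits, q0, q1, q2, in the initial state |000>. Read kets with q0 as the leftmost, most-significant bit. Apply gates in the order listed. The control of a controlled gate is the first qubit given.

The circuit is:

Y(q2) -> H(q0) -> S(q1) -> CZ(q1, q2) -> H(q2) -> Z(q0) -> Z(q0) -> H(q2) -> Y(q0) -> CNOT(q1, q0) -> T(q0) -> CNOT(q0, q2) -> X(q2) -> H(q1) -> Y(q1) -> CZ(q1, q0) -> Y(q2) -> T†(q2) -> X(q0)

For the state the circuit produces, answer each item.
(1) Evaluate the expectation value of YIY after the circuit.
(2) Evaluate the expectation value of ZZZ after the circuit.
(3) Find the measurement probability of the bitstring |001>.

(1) The expectation value of YIY is 0. Key observation: the block from step 5 through step 8 cancels to the identity and can be dropped.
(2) The expectation value of ZZZ is 0.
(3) Outcome |001> occurs with probability 0.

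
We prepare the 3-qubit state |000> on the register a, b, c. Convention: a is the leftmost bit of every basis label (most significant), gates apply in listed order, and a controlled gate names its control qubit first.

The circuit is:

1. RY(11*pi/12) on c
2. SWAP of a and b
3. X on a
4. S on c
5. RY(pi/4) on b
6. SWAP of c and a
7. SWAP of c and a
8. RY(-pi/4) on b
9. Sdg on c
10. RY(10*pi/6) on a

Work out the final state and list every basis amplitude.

After the circuit, the state carries amplitude -sqrt(sqrt(2) + 2)/8 + sqrt(6 - 3*sqrt(2))/8 on |000>, -sqrt(3*sqrt(2) + 6)/8 - sqrt(2 - sqrt(2))/8 on |001>, 0 on |010>, 0 on |011>, -sqrt(3*sqrt(2) + 6)/8 + 3*sqrt(2 - sqrt(2))/8 on |100>, -3*sqrt(sqrt(2) + 2)/8 - sqrt(6 - 3*sqrt(2))/8 on |101>, 0 on |110>, 0 on |111>. Key observation: the block from step 4 through step 9 cancels to the identity and can be dropped.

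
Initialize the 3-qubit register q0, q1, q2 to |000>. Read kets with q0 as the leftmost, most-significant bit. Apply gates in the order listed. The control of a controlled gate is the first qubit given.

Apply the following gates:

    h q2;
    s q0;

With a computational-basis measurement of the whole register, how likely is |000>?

Outcome |000> occurs with probability 1/2.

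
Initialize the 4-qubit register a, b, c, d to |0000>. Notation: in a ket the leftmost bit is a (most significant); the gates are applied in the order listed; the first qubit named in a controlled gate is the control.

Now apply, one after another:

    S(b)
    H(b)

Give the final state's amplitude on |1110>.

The final state's coefficient on |1110> equals 0.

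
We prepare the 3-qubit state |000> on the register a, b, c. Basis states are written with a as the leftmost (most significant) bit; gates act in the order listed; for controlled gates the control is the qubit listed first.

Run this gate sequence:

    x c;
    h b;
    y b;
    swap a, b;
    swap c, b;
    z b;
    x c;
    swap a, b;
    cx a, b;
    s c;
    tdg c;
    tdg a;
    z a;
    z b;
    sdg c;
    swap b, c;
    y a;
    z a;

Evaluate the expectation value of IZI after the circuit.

The observable IZI averages to -1.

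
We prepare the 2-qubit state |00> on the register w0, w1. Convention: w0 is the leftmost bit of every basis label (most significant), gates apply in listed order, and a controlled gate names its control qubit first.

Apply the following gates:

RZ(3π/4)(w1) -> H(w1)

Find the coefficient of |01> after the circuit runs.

The amplitude on |01> is -sqrt(2)*exp(5*I*pi/8)/2.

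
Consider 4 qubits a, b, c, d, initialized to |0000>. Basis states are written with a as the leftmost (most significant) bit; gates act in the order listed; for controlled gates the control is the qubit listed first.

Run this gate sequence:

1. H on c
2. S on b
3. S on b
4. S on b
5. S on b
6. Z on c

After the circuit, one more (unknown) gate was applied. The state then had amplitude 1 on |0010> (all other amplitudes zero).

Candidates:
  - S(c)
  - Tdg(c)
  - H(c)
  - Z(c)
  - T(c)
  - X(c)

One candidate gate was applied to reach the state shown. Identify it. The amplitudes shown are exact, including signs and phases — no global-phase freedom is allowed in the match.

The unique candidate consistent with the amplitudes is H(c). Key observation: gates 2-5 undo each other exactly, leaving only the rest of the circuit to track.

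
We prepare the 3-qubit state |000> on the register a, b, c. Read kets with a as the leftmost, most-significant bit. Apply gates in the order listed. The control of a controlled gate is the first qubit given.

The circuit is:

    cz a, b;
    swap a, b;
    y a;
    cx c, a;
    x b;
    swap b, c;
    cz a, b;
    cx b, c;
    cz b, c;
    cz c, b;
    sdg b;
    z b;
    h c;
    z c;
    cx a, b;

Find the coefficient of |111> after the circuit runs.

|111> carries amplitude sqrt(2)*I/2 in the final state.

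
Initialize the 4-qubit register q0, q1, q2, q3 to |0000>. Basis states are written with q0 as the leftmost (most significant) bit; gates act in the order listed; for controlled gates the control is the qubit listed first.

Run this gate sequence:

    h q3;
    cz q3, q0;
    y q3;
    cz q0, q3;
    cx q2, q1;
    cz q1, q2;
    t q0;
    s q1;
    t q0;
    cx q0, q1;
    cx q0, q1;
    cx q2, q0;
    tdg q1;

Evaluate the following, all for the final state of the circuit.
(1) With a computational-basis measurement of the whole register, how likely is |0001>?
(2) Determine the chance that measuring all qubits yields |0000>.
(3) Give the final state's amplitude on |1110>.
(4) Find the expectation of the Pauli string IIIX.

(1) A full measurement returns |0001> with probability 1/2. Key observation: the block from step 10 through step 11 cancels to the identity and can be dropped.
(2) The probability of measuring |0000> is 1/2.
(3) The final state's coefficient on |1110> equals 0.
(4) The observable IIIX averages to -1.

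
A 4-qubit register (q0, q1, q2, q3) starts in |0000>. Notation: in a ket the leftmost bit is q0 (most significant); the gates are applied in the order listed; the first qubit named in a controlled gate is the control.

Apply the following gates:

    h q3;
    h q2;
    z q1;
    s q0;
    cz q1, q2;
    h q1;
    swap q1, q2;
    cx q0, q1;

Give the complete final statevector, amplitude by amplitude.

After the circuit, the state carries amplitude sqrt(2)/4 on |0000>, sqrt(2)/4 on |0001>, sqrt(2)/4 on |0010>, sqrt(2)/4 on |0011>, sqrt(2)/4 on |0100>, sqrt(2)/4 on |0101>, sqrt(2)/4 on |0110>, sqrt(2)/4 on |0111>, 0 on |1000>, 0 on |1001>, 0 on |1010>, 0 on |1011>, 0 on |1100>, 0 on |1101>, 0 on |1110>, 0 on |1111>.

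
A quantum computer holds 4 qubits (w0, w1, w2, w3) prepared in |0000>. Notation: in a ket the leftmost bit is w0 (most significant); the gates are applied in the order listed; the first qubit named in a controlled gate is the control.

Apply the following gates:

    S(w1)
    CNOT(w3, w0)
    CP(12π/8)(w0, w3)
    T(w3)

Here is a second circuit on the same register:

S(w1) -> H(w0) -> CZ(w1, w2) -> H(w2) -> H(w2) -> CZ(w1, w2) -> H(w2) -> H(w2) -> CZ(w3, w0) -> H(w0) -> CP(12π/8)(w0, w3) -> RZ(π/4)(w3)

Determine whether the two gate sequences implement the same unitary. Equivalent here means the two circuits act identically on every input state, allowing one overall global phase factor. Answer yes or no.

Yes, they are equivalent — the unitaries differ by at most a global phase.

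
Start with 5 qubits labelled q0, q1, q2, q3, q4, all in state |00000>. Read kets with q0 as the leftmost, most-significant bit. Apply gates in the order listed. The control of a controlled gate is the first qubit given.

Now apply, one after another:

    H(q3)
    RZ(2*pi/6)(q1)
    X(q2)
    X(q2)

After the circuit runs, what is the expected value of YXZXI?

The observable YXZXI averages to 0.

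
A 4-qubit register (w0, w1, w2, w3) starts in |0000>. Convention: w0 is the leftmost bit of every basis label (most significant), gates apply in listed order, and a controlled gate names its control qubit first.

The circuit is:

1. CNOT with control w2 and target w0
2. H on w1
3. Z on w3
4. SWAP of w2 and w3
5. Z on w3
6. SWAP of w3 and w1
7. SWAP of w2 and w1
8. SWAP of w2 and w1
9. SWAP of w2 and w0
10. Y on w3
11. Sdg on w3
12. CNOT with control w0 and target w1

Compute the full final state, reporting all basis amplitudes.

After the circuit, the state carries amplitude -sqrt(2)*I/2 on |0000>, sqrt(2)/2 on |0001>, and 0 on every other basis state.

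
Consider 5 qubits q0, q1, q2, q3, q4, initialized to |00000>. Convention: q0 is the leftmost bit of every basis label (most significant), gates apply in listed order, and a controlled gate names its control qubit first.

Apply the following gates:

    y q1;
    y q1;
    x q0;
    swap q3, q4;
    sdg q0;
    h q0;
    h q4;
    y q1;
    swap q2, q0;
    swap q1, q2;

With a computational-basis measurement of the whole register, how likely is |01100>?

A full measurement returns |01100> with probability 1/4.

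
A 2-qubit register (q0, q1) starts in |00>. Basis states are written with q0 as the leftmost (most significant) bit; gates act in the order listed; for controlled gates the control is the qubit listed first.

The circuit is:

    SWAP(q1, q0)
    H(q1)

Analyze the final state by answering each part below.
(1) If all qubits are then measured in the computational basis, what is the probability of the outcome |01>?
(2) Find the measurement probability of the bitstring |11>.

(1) Outcome |01> occurs with probability 1/2.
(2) A full measurement returns |11> with probability 0.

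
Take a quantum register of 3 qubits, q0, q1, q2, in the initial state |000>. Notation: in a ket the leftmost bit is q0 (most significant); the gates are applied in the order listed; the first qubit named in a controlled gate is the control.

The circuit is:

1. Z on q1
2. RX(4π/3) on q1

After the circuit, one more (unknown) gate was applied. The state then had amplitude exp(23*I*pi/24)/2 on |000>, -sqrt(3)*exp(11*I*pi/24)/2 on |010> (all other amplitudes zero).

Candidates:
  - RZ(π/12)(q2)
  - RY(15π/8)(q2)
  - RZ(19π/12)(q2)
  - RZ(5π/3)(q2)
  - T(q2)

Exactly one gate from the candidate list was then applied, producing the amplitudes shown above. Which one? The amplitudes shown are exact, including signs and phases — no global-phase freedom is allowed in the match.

The applied gate was RZ(π/12)(q2).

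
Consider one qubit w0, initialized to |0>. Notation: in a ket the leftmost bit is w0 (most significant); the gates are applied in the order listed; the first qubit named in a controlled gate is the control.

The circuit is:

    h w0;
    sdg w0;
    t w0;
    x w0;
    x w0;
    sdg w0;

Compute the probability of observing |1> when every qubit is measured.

Outcome |1> occurs with probability 1/2.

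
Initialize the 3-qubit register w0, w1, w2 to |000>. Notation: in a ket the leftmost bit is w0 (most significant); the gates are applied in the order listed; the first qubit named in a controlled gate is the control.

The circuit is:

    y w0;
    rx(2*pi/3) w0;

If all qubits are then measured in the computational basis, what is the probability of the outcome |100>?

The probability of measuring |100> is 1/4.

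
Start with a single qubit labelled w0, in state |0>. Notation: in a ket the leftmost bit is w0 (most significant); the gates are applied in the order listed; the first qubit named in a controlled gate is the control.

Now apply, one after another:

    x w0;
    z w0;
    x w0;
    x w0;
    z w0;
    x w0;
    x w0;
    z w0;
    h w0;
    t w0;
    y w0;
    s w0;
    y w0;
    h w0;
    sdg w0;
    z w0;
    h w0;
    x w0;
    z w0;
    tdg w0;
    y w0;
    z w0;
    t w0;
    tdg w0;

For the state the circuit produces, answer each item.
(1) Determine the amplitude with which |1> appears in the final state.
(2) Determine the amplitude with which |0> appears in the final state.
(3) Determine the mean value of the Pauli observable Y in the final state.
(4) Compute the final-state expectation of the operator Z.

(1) The final state's coefficient on |1> equals sqrt(2)*(-1 - exp(3*I*pi/4) + exp(I*pi/4) + I)/4. Key observation: gates 1-6 undo each other exactly, leaving only the rest of the circuit to track.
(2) The amplitude on |0> is sqrt(2)*(1 - exp(3*I*pi/4) + exp(I*pi/4) + I)/4.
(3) The expectation value of Y is 1/2.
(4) The expectation value of Z is sqrt(2)/2.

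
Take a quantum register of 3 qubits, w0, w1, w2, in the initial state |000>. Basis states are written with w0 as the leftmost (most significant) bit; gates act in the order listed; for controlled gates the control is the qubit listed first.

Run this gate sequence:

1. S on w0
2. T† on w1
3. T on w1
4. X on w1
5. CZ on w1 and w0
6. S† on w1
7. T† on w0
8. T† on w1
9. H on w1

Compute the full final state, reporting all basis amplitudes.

The final amplitudes are -sqrt(2)*exp(I*pi/4)/2 on |000>, sqrt(2)*exp(I*pi/4)/2 on |010>, and 0 on every other basis state.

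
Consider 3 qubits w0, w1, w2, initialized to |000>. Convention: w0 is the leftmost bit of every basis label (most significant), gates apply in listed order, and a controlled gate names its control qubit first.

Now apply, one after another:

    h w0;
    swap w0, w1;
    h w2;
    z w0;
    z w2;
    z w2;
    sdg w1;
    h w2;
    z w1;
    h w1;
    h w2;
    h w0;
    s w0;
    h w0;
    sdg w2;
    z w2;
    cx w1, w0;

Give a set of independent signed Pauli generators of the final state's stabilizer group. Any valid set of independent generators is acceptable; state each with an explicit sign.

One valid set of independent stabilizer generators is -YZI, -ZXI, +IIY (any independent generating set of the same group is equally correct).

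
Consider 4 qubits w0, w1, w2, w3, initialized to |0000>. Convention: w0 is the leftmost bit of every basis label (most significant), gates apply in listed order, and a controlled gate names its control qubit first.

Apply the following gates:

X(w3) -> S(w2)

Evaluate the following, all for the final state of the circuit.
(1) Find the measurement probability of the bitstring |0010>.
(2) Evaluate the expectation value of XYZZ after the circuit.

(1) The probability of measuring |0010> is 0.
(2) In the final state, XYZZ has expectation 0.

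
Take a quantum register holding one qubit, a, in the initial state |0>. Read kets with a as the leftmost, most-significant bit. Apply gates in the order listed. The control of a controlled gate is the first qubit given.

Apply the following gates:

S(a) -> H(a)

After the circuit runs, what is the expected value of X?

In the final state, X has expectation 1.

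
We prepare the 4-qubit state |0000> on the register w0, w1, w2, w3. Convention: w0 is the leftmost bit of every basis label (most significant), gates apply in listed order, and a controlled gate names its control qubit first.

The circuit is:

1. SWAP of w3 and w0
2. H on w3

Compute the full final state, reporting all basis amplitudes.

After the circuit, the state carries amplitude sqrt(2)/2 on |0000>, sqrt(2)/2 on |0001>, and 0 on every other basis state.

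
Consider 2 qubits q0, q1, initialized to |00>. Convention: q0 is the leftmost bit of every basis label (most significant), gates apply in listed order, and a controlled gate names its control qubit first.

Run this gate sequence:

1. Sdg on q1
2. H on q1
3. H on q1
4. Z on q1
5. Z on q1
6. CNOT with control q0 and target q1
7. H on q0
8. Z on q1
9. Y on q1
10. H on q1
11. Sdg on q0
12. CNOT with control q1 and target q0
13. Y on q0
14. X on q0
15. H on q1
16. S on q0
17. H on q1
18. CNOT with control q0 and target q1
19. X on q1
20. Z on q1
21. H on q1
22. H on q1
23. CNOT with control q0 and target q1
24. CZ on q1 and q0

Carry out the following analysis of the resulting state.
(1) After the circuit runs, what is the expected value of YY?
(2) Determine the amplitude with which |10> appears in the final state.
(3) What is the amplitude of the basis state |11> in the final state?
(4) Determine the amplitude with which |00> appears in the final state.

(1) In the final state, YY has expectation 0.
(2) |10> carries amplitude I/2 in the final state.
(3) The final state's coefficient on |11> equals -1/2.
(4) The amplitude on |00> is -I/2.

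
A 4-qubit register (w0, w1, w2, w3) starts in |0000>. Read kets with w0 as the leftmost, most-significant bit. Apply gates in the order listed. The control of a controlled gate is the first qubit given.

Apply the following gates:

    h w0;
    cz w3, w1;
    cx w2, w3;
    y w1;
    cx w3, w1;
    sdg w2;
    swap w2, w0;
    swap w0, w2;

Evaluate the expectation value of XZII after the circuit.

The observable XZII averages to -1.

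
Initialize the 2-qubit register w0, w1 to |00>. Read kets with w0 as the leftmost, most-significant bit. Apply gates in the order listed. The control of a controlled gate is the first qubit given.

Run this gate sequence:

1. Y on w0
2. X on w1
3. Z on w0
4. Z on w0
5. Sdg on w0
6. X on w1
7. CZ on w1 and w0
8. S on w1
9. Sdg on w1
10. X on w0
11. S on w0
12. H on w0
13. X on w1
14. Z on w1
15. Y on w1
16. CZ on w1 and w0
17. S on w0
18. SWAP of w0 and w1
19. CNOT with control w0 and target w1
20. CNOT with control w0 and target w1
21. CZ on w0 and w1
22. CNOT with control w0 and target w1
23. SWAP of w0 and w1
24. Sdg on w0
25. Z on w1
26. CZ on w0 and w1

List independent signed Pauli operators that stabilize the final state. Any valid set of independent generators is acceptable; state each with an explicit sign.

The stabilizer group can be generated by +XI, +IZ, among other valid generating sets.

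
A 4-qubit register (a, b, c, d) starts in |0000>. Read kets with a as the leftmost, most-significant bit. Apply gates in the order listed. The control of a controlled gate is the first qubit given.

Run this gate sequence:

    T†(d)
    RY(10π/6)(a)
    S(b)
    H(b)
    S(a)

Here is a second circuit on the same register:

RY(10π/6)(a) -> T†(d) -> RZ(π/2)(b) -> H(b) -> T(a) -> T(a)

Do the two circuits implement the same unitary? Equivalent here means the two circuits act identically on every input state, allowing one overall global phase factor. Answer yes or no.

Yes, they are equivalent — the unitaries differ by at most a global phase.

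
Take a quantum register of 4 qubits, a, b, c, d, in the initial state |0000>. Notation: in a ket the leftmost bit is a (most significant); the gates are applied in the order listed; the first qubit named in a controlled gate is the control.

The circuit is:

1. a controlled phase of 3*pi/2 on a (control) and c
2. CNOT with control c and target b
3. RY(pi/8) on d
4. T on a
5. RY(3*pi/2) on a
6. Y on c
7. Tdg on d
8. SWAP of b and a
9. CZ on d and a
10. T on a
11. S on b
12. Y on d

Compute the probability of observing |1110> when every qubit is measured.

Outcome |1110> occurs with probability 0.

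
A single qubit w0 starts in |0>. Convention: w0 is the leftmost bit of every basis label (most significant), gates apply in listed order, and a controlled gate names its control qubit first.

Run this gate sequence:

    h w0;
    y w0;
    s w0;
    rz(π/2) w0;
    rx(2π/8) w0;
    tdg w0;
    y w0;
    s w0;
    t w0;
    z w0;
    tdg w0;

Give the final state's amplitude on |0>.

The final state's coefficient on |0> equals sqrt(2)*sqrt(2 - sqrt(2))/4 + sqrt(2)*I*sqrt(sqrt(2) + 2)/4.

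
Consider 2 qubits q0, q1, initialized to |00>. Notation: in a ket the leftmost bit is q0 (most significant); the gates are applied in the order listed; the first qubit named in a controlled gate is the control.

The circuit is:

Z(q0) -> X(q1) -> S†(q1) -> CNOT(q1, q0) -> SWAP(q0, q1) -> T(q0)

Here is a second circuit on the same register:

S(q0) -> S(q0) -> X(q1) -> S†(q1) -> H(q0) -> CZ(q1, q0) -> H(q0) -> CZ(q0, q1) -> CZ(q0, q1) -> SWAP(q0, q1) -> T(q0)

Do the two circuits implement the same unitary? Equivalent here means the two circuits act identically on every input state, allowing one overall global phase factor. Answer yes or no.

Yes — the two circuits implement the same unitary up to a global phase.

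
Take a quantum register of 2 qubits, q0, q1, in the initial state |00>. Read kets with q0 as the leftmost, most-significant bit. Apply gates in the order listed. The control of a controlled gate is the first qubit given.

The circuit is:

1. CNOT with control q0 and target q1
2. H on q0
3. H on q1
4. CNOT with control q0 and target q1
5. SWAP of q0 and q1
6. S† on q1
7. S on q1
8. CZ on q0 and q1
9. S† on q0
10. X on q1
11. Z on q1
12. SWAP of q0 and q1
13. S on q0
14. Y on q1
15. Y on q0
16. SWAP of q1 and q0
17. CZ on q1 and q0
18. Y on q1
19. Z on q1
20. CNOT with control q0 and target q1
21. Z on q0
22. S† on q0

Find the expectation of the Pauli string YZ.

The expectation value of YZ is -1.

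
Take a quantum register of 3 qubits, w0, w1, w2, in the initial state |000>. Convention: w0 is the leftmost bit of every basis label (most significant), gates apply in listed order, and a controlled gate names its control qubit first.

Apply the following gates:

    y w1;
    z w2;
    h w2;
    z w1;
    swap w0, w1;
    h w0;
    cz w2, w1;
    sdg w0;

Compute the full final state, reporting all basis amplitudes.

The resulting statevector has amplitude -I/2 on |000>, -I/2 on |001>, 0 on |010>, 0 on |011>, 1/2 on |100>, 1/2 on |101>, 0 on |110>, 0 on |111>.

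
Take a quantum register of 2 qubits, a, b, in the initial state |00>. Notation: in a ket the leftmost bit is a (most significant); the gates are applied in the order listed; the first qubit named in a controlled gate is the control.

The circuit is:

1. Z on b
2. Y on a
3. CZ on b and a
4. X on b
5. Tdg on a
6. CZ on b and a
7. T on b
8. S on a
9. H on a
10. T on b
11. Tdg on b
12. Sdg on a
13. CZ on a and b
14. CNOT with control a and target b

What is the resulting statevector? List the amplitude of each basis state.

The resulting statevector has amplitude 0 on |00>, sqrt(2)/2 on |01>, -sqrt(2)*I/2 on |10>, 0 on |11>.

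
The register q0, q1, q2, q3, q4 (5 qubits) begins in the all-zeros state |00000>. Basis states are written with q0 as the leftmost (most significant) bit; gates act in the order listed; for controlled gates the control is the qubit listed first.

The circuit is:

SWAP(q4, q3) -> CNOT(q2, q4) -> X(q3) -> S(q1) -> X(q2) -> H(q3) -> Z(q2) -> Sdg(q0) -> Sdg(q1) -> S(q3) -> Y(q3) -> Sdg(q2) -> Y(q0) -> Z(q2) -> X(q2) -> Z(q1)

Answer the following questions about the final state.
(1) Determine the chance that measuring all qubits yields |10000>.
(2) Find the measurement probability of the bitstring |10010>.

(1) The probability of measuring |10000> is 1/2.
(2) Outcome |10010> occurs with probability 1/2.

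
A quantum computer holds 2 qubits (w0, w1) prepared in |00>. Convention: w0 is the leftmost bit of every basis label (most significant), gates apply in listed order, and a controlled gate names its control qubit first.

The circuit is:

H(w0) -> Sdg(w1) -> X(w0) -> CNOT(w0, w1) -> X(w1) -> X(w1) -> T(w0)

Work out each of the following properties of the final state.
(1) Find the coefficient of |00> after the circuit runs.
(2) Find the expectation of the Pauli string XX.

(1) |00> carries amplitude sqrt(2)/2 in the final state. Key observation: steps 5-6 multiply out to the identity, so the circuit reduces to the remaining gates.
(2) The observable XX averages to sqrt(2)/2.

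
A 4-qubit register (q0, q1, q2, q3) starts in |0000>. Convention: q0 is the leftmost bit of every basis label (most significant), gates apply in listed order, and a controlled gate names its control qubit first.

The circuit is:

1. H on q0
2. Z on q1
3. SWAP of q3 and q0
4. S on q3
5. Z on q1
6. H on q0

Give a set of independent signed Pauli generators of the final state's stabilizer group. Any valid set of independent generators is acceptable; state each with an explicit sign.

The final state is stabilized by the group generated by +XIII, +IIIY, +IZII, +IIZI; other independent generating sets are equally valid.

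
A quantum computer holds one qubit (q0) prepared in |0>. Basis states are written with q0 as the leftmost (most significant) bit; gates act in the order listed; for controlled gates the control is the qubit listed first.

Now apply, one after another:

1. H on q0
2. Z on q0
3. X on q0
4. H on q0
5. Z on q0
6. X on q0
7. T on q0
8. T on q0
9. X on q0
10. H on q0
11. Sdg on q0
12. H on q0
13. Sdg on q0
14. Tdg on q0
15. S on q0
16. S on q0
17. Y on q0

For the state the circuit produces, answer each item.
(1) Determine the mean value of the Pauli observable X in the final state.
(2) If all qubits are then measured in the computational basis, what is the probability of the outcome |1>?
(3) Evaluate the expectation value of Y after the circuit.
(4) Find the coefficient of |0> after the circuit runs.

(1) In the final state, X has expectation -sqrt(2)/2.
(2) The probability of measuring |1> is 1/2.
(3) In the final state, Y has expectation -sqrt(2)/2.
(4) The amplitude on |0> is (-1 + I)*exp(3*I*pi/4)/2.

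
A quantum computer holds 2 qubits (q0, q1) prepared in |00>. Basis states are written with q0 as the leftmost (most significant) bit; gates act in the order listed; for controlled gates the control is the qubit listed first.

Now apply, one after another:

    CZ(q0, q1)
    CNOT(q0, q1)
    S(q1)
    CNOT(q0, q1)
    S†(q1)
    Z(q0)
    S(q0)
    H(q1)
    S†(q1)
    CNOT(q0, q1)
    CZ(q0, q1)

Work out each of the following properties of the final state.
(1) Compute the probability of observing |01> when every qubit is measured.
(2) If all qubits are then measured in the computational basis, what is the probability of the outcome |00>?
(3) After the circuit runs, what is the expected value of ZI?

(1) A full measurement returns |01> with probability 1/2.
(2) Outcome |00> occurs with probability 1/2.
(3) The observable ZI averages to 1.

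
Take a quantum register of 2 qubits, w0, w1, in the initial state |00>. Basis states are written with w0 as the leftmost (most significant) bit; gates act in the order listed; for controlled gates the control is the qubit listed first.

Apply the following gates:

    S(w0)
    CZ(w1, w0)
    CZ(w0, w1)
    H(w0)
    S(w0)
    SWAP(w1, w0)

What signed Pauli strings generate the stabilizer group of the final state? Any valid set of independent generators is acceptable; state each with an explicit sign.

The stabilizer group can be generated by +IY, +ZI, among other valid generating sets.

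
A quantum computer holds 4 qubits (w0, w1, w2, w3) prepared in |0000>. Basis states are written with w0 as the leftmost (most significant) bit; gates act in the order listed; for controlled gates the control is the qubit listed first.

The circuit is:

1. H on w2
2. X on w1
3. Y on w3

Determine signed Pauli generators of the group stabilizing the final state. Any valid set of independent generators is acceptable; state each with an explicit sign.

One valid set of independent stabilizer generators is +IIXI, +ZIII, -IZII, -IIIZ (any independent generating set of the same group is equally correct).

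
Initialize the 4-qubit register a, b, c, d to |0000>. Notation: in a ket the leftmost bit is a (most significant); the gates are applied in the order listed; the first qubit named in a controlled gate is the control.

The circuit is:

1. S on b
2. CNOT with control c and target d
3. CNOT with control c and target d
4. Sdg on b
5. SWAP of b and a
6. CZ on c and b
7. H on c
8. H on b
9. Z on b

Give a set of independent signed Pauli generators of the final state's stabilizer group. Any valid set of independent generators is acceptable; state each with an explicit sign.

The final state is stabilized by the group generated by -IXII, +IIXI, +ZIII, +IIIZ; other independent generating sets are equally valid. Key observation: the block from step 1 through step 4 cancels to the identity and can be dropped.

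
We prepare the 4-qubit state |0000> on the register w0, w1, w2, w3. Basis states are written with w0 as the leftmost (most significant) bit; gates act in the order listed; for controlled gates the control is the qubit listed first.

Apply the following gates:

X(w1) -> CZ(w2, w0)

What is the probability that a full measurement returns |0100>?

The probability of measuring |0100> is 1.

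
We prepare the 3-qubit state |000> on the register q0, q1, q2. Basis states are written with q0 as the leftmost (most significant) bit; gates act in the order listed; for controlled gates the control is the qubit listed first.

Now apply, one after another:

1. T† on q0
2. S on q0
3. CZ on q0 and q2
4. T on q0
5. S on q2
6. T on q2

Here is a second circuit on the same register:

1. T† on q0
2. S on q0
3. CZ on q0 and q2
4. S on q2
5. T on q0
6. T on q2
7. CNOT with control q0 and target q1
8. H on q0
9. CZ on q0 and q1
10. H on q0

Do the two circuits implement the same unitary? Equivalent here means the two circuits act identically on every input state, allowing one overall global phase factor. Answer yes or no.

No: there is an input state on which the two circuits produce genuinely different outputs (not merely differing by a phase).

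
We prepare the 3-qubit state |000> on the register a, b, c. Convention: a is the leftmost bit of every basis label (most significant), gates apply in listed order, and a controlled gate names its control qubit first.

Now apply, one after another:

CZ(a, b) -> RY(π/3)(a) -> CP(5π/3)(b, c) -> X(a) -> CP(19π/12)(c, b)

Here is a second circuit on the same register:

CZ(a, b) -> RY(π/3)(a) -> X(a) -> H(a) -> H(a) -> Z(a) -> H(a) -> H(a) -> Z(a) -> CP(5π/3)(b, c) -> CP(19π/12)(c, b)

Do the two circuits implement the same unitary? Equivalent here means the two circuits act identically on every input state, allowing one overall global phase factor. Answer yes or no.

Yes: on every input state the two circuits agree up to one overall phase factor.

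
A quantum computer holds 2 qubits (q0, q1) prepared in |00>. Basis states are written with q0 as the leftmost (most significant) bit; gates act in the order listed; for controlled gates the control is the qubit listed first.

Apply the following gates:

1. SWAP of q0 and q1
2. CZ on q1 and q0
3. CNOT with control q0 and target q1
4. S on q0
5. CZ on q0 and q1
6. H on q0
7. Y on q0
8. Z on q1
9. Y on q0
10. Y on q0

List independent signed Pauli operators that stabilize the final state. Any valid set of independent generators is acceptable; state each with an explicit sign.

The stabilizer group can be generated by -XI, +IZ, among other valid generating sets.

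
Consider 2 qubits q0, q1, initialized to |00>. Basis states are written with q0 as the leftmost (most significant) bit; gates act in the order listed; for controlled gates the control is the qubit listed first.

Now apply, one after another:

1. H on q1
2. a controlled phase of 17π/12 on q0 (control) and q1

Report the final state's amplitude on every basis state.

The final amplitudes are sqrt(2)/2 on |00>, sqrt(2)/2 on |01>, 0 on |10>, 0 on |11>.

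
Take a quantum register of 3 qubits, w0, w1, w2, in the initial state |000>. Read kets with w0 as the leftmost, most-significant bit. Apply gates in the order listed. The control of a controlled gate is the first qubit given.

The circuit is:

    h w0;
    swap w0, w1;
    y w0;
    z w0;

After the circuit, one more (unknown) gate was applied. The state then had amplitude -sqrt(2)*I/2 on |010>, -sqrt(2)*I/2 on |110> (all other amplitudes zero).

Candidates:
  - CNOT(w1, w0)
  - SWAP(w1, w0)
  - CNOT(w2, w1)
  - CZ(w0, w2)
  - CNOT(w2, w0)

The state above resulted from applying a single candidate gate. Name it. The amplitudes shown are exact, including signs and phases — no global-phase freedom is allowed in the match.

The unique candidate consistent with the amplitudes is SWAP(w1, w0).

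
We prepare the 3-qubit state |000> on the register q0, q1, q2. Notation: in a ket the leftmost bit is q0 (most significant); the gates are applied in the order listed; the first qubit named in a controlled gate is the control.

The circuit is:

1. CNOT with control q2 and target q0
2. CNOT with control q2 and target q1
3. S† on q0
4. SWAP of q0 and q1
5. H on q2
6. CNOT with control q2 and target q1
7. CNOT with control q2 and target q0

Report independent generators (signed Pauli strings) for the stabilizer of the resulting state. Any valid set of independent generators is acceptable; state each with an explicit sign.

One valid set of independent stabilizer generators is +XXX, +ZIZ, +IZZ (any independent generating set of the same group is equally correct).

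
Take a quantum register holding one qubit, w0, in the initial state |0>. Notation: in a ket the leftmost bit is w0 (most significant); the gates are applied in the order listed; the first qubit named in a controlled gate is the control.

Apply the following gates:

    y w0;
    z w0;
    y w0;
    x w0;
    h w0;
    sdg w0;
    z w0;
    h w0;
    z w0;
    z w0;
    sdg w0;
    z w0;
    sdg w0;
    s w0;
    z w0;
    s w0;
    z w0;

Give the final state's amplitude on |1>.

The amplitude on |1> is 1/2 + I/2.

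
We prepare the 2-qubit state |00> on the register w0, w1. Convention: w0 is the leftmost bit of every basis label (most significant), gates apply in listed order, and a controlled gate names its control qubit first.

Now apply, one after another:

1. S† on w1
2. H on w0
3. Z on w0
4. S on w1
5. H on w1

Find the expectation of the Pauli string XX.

In the final state, XX has expectation -1.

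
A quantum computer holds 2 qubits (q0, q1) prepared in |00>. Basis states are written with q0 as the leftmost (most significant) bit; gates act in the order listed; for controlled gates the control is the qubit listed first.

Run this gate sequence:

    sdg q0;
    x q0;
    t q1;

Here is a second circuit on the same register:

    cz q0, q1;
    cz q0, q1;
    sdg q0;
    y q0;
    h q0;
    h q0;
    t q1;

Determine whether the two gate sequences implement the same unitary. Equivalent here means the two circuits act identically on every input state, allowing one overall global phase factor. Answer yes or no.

No, they are not equivalent — no single phase factor reconciles the two unitaries.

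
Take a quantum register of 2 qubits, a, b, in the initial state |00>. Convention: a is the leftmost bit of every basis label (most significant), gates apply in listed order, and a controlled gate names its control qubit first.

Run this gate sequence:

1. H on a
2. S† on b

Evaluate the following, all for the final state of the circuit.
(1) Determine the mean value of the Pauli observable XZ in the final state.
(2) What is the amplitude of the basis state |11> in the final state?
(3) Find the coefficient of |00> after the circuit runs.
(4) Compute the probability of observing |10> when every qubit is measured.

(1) The observable XZ averages to 1.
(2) The amplitude on |11> is 0.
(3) |00> carries amplitude sqrt(2)/2 in the final state.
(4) A full measurement returns |10> with probability 1/2.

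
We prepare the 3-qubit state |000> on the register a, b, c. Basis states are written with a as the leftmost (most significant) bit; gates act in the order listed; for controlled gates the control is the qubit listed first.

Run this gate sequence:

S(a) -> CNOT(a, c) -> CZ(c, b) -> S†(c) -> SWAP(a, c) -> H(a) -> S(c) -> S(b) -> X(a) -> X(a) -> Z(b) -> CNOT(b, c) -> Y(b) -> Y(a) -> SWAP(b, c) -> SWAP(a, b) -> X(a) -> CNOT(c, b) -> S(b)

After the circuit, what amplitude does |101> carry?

The amplitude on |101> is -sqrt(2)/2.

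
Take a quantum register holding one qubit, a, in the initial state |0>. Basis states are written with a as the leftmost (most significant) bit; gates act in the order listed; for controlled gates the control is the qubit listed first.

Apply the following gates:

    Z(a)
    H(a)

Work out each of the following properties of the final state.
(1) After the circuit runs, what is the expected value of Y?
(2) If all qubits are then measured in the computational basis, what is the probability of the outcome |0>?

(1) The observable Y averages to 0.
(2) A full measurement returns |0> with probability 1/2.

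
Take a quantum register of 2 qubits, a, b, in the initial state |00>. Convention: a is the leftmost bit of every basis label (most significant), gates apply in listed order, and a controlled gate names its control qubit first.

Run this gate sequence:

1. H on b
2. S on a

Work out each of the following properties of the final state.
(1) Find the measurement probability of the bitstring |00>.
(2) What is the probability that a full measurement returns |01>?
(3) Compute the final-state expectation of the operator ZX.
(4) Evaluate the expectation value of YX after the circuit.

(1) The probability of measuring |00> is 1/2.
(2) Outcome |01> occurs with probability 1/2.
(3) The observable ZX averages to 1.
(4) The expectation value of YX is 0.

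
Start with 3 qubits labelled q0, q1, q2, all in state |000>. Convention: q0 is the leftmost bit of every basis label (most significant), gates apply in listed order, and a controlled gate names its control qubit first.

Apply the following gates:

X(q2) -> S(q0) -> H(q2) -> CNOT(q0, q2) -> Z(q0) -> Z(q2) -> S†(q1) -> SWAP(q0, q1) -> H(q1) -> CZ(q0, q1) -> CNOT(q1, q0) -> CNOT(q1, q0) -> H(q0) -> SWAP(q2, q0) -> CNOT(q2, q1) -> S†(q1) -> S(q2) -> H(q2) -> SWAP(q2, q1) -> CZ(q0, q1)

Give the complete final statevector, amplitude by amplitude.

The final amplitudes are 1/4 + I/4 on |000>, 1/4 - I/4 on |001>, 1/4 - I/4 on |010>, -1/4 - I/4 on |011>, 1/4 + I/4 on |100>, 1/4 - I/4 on |101>, -1/4 + I/4 on |110>, 1/4 + I/4 on |111>. Key observation: the block from step 11 through step 12 cancels to the identity and can be dropped.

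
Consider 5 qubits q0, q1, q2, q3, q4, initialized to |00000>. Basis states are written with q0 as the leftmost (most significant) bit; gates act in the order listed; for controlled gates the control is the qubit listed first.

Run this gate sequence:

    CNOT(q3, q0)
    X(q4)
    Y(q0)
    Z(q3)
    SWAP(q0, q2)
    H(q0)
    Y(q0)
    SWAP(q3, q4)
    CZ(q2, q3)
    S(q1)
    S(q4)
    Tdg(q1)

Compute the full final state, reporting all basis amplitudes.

The resulting statevector has amplitude -sqrt(2)/2 on |00110>, sqrt(2)/2 on |10110>, and 0 on every other basis state.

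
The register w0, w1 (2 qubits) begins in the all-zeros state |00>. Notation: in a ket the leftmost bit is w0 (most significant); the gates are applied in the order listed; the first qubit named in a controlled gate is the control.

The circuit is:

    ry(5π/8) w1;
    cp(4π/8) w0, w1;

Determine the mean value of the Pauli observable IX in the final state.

In the final state, IX has expectation sqrt(sqrt(2) + 2)/2.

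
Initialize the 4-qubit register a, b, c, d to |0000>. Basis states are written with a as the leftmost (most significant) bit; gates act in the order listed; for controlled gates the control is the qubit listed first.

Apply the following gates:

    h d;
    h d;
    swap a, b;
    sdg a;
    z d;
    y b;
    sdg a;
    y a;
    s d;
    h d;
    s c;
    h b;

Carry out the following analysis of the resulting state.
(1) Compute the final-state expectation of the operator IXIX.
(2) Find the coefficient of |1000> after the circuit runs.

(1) The observable IXIX averages to -1.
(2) The amplitude on |1000> is -1/2.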